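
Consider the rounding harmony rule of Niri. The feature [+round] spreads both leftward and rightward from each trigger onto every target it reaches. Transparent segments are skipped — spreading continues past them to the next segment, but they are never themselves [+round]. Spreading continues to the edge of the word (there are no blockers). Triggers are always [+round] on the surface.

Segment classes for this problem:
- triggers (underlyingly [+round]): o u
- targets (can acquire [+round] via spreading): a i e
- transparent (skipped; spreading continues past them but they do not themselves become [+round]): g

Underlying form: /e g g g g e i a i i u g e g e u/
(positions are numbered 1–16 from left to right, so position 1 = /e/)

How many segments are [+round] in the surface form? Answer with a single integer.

From /u/ at 11 rightward: 12 /g/ transparent; 13 /e/ → [+round]; 14 /g/ transparent; 15 /e/ → [+round]; 16 /u/ is itself a trigger — this domain ends here.
From /u/ at 11 leftward: 10 /i/ → [+round]; 9 /i/ → [+round]; 8 /a/ → [+round]; 7 /i/ → [+round]; 6 /e/ → [+round]; 5 /g/ transparent; 4 /g/ transparent; 3 /g/ transparent; 2 /g/ transparent; 1 /e/ → [+round]; word edge.
From /u/ at 16 rightward: word edge.
From /u/ at 16 leftward: 15 /e/ → [+round]; 14 /g/ transparent; 13 /e/ → [+round]; 12 /g/ transparent; 11 /u/ is itself a trigger — this domain ends here.
[+round] positions on the surface: 1 6 7 8 9 10 11 13 15 16.

10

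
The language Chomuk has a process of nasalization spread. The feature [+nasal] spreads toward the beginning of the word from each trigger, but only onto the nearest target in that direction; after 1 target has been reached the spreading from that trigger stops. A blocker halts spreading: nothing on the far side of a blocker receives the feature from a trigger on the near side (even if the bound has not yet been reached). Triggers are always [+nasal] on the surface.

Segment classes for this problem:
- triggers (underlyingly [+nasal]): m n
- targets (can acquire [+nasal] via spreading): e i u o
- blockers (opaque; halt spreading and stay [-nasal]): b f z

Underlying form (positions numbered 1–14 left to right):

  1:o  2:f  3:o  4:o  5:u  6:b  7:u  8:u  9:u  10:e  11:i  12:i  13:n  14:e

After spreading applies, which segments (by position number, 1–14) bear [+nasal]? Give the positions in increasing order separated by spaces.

12 13

From /n/ at 13 leftward: 12 /i/ → [+nasal]; bound reached.
Targets with no active source: positions 1 3 4 5 7 8 9 10 11 14 stay [-nasal].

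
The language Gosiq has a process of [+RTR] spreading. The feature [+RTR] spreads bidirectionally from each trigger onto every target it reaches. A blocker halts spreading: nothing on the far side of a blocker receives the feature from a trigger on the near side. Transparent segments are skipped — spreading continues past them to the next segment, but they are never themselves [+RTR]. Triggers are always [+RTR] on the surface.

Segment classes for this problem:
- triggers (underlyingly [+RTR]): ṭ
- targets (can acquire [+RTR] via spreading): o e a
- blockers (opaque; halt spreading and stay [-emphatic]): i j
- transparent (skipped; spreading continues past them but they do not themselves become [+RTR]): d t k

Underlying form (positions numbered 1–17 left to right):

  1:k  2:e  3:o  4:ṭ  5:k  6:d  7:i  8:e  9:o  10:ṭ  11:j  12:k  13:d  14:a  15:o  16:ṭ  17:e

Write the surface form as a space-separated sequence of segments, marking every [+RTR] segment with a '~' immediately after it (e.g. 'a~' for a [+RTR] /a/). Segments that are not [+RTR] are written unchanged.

From /ṭ/ at 4 rightward: 5 /k/ transparent; 6 /d/ transparent; 7 /i/ blocks.
From /ṭ/ at 4 leftward: 3 /o/ → [+RTR]; 2 /e/ → [+RTR]; 1 /k/ transparent; word edge.
From /ṭ/ at 10 rightward: 11 /j/ blocks.
From /ṭ/ at 10 leftward: 9 /o/ → [+RTR]; 8 /e/ → [+RTR]; 7 /i/ blocks.
From /ṭ/ at 16 rightward: 17 /e/ → [+RTR]; word edge.
From /ṭ/ at 16 leftward: 15 /o/ → [+RTR]; 14 /a/ → [+RTR]; 13 /d/ transparent; 12 /k/ transparent; 11 /j/ blocks.
[+RTR] positions on the surface: 2 3 4 8 9 10 14 15 16 17.

k e~ o~ ṭ~ k d i e~ o~ ṭ~ j k d a~ o~ ṭ~ e~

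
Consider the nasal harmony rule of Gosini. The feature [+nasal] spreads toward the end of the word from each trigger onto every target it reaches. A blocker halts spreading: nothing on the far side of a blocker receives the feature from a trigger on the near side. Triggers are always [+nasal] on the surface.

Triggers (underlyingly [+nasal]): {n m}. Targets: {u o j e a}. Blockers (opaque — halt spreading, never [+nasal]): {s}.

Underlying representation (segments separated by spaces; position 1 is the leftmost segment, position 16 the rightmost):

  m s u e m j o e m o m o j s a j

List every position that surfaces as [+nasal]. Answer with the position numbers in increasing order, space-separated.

1 5 6 7 8 9 10 11 12 13

From /m/ at 1 rightward: 2 /s/ blocks.
From /m/ at 5 rightward: 6 /j/ → [+nasal]; 7 /o/ → [+nasal]; 8 /e/ → [+nasal]; 9 /m/ is itself a trigger — this domain ends here.
From /m/ at 9 rightward: 10 /o/ → [+nasal]; 11 /m/ is itself a trigger — this domain ends here.
From /m/ at 11 rightward: 12 /o/ → [+nasal]; 13 /j/ → [+nasal]; 14 /s/ blocks.
Targets with no active source: positions 3 4 15 16 stay [-nasal].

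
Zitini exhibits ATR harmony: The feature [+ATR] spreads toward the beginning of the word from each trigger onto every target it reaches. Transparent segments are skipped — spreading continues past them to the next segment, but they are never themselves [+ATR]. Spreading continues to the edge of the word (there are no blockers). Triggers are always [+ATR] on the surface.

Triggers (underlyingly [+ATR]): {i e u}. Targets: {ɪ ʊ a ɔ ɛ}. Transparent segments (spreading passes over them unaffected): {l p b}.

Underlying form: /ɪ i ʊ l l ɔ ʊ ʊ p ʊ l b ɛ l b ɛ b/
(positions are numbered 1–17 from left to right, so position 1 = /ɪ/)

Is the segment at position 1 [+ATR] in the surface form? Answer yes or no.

From /i/ at 2 leftward: 1 /ɪ/ → [+ATR]; word edge.
Targets with no active source: positions 3 6 7 8 10 13 16 stay [-ATR].
[+ATR] positions on the surface: 1 2.

yes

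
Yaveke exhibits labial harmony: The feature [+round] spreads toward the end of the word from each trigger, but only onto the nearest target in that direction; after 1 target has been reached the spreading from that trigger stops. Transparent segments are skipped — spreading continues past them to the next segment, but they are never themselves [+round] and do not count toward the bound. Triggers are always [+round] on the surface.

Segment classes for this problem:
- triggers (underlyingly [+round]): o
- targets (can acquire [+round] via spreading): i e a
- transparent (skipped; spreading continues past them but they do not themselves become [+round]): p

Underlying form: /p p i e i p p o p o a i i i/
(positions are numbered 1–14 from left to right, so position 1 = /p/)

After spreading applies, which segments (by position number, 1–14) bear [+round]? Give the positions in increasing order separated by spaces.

From /o/ at 8 rightward: 9 /p/ transparent; 10 /o/ is itself a trigger — this domain ends here.
From /o/ at 10 rightward: 11 /a/ → [+round]; bound reached.
Targets with no active source: positions 3 4 5 12 13 14 stay [-round].

8 10 11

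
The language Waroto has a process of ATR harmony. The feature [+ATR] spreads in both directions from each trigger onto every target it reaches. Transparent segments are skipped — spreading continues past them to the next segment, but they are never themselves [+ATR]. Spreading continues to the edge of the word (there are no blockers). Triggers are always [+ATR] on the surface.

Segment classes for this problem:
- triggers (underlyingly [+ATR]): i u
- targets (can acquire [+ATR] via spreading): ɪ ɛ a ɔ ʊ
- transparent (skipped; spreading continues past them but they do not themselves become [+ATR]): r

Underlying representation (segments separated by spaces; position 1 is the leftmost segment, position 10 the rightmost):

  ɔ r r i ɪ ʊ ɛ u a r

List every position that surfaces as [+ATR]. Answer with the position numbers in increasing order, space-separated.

1 4 5 6 7 8 9

From /i/ at 4 rightward: 5 /ɪ/ → [+ATR]; 6 /ʊ/ → [+ATR]; 7 /ɛ/ → [+ATR]; 8 /u/ is itself a trigger — this domain ends here.
From /i/ at 4 leftward: 3 /r/ transparent; 2 /r/ transparent; 1 /ɔ/ → [+ATR]; word edge.
From /u/ at 8 rightward: 9 /a/ → [+ATR]; 10 /r/ transparent; word edge.
From /u/ at 8 leftward: 7 /ɛ/ → [+ATR]; 6 /ʊ/ → [+ATR]; 5 /ɪ/ → [+ATR]; 4 /i/ is itself a trigger — this domain ends here.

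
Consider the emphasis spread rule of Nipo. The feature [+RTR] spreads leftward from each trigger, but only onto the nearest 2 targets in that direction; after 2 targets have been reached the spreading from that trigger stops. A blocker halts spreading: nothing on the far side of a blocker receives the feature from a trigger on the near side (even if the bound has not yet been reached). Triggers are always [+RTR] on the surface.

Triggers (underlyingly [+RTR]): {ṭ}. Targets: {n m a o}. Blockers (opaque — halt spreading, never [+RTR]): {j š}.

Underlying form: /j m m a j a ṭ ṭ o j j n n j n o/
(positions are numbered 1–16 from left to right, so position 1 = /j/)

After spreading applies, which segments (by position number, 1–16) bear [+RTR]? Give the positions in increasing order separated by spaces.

6 7 8

From /ṭ/ at 7 leftward: 6 /a/ → [+RTR]; 5 /j/ blocks.
From /ṭ/ at 8 leftward: 7 /ṭ/ is itself a trigger — this domain ends here.
Targets with no active source: positions 2 3 4 9 12 13 15 16 stay [-emphatic].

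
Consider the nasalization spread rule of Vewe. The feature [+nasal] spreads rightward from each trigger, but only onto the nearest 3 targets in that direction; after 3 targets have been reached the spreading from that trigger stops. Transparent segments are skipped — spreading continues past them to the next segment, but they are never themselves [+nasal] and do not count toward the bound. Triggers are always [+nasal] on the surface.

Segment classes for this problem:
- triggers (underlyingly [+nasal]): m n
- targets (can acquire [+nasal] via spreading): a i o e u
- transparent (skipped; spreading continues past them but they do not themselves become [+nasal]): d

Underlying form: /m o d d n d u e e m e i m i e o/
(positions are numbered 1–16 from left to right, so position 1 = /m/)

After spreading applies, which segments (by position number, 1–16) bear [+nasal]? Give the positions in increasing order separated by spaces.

From /m/ at 1 rightward: 2 /o/ → [+nasal]; 3 /d/ transparent; 4 /d/ transparent; 5 /n/ is itself a trigger — this domain ends here.
From /n/ at 5 rightward: 6 /d/ transparent; 7 /u/ → [+nasal]; 8 /e/ → [+nasal]; 9 /e/ → [+nasal]; bound reached.
From /m/ at 10 rightward: 11 /e/ → [+nasal]; 12 /i/ → [+nasal]; 13 /m/ is itself a trigger — this domain ends here.
From /m/ at 13 rightward: 14 /i/ → [+nasal]; 15 /e/ → [+nasal]; 16 /o/ → [+nasal]; bound reached.

1 2 5 7 8 9 10 11 12 13 14 15 16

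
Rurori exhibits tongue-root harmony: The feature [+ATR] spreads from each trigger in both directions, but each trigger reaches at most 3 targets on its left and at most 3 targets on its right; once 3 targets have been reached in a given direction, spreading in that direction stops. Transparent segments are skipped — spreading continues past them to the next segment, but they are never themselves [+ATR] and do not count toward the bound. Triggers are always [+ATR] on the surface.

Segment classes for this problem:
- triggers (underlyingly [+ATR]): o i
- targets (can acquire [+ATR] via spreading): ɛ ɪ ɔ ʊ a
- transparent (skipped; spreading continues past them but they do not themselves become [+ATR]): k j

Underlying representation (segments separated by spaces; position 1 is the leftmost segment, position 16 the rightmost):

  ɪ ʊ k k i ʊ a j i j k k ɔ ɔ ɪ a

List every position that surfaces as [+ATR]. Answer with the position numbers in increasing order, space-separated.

1 2 5 6 7 9 13 14 15

From /i/ at 5 rightward: 6 /ʊ/ → [+ATR]; 7 /a/ → [+ATR]; 8 /j/ transparent; 9 /i/ is itself a trigger — this domain ends here.
From /i/ at 5 leftward: 4 /k/ transparent; 3 /k/ transparent; 2 /ʊ/ → [+ATR]; 1 /ɪ/ → [+ATR]; word edge.
From /i/ at 9 rightward: 10 /j/ transparent; 11 /k/ transparent; 12 /k/ transparent; 13 /ɔ/ → [+ATR]; 14 /ɔ/ → [+ATR]; 15 /ɪ/ → [+ATR]; bound reached.
From /i/ at 9 leftward: 8 /j/ transparent; 7 /a/ → [+ATR]; 6 /ʊ/ → [+ATR]; 5 /i/ is itself a trigger — this domain ends here.
Target with no active source: position 16 stays [-ATR].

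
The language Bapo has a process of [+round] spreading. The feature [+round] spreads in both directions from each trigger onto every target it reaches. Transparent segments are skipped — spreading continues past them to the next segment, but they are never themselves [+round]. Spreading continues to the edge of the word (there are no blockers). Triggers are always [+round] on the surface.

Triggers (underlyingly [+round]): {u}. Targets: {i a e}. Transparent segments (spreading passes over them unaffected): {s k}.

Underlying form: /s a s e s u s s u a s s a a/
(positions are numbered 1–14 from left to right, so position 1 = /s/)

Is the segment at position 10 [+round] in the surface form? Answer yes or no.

yes

From /u/ at 6 rightward: 7 /s/ transparent; 8 /s/ transparent; 9 /u/ is itself a trigger — this domain ends here.
From /u/ at 6 leftward: 5 /s/ transparent; 4 /e/ → [+round]; 3 /s/ transparent; 2 /a/ → [+round]; 1 /s/ transparent; word edge.
From /u/ at 9 rightward: 10 /a/ → [+round]; 11 /s/ transparent; 12 /s/ transparent; 13 /a/ → [+round]; 14 /a/ → [+round]; word edge.
From /u/ at 9 leftward: 8 /s/ transparent; 7 /s/ transparent; 6 /u/ is itself a trigger — this domain ends here.
[+round] positions on the surface: 2 4 6 9 10 13 14.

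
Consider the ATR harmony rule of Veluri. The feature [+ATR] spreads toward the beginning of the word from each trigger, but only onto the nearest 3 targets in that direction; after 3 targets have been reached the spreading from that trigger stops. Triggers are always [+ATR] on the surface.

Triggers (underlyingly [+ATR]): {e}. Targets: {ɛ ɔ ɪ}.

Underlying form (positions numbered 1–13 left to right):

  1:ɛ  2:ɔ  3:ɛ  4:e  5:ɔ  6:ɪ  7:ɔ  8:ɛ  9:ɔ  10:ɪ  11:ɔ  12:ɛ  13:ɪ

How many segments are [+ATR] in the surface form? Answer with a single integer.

From /e/ at 4 leftward: 3 /ɛ/ → [+ATR]; 2 /ɔ/ → [+ATR]; 1 /ɛ/ → [+ATR]; bound reached.
Targets with no active source: positions 5 6 7 8 9 10 11 12 13 stay [-ATR].
[+ATR] positions on the surface: 1 2 3 4.

4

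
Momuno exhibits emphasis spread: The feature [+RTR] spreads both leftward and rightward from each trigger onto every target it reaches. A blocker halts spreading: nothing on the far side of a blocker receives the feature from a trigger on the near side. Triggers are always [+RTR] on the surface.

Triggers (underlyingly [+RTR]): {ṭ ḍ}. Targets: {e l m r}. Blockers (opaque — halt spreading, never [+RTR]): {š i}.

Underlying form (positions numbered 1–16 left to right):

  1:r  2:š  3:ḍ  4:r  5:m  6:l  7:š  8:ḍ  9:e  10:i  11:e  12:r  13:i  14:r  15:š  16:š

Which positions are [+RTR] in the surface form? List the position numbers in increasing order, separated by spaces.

From /ḍ/ at 3 rightward: 4 /r/ → [+RTR]; 5 /m/ → [+RTR]; 6 /l/ → [+RTR]; 7 /š/ blocks.
From /ḍ/ at 3 leftward: 2 /š/ blocks.
From /ḍ/ at 8 rightward: 9 /e/ → [+RTR]; 10 /i/ blocks.
From /ḍ/ at 8 leftward: 7 /š/ blocks.
Targets with no active source: positions 1 11 12 14 stay [-emphatic].

3 4 5 6 8 9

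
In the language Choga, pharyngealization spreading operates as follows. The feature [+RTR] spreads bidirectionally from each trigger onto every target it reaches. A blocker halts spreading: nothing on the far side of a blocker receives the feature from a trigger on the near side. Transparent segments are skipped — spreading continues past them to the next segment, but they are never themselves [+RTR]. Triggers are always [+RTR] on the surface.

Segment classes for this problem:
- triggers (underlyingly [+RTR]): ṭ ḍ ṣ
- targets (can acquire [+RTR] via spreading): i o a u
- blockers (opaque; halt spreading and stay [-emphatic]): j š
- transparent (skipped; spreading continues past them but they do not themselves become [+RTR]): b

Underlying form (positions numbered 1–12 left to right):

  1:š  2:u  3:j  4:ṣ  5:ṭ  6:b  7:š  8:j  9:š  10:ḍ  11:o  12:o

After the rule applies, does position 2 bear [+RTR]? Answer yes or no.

no

From /ṣ/ at 4 rightward: 5 /ṭ/ is itself a trigger — this domain ends here.
From /ṣ/ at 4 leftward: 3 /j/ blocks.
From /ṭ/ at 5 rightward: 6 /b/ transparent; 7 /š/ blocks.
From /ṭ/ at 5 leftward: 4 /ṣ/ is itself a trigger — this domain ends here.
From /ḍ/ at 10 rightward: 11 /o/ → [+RTR]; 12 /o/ → [+RTR]; word edge.
From /ḍ/ at 10 leftward: 9 /š/ blocks.
Target with no active source: position 2 stays [-emphatic].
[+RTR] positions on the surface: 4 5 10 11 12.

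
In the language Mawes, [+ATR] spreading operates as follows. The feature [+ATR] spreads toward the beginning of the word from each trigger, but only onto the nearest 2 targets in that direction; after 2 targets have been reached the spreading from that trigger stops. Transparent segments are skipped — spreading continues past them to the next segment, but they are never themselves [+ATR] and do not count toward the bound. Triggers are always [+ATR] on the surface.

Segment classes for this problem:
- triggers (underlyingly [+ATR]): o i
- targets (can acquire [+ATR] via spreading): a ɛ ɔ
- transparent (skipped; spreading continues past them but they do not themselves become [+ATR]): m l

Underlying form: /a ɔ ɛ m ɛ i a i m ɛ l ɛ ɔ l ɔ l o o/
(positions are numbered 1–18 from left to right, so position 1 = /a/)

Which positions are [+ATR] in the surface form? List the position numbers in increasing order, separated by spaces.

3 5 6 7 8 13 15 17 18

From /i/ at 6 leftward: 5 /ɛ/ → [+ATR]; 4 /m/ transparent; 3 /ɛ/ → [+ATR]; bound reached.
From /i/ at 8 leftward: 7 /a/ → [+ATR]; 6 /i/ is itself a trigger — this domain ends here.
From /o/ at 17 leftward: 16 /l/ transparent; 15 /ɔ/ → [+ATR]; 14 /l/ transparent; 13 /ɔ/ → [+ATR]; bound reached.
From /o/ at 18 leftward: 17 /o/ is itself a trigger — this domain ends here.
Targets with no active source: positions 1 2 10 12 stay [-ATR].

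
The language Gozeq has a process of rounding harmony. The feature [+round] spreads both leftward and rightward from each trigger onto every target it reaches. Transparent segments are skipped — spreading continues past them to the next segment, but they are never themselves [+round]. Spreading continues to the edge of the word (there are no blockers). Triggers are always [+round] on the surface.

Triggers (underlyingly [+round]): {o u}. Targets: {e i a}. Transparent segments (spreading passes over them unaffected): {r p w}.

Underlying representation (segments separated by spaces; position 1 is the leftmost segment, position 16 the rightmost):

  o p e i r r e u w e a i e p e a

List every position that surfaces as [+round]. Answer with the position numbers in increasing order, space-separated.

1 3 4 7 8 10 11 12 13 15 16

From /o/ at 1 rightward: 2 /p/ transparent; 3 /e/ → [+round]; 4 /i/ → [+round]; 5 /r/ transparent; 6 /r/ transparent; 7 /e/ → [+round]; 8 /u/ is itself a trigger — this domain ends here.
From /o/ at 1 leftward: word edge.
From /u/ at 8 rightward: 9 /w/ transparent; 10 /e/ → [+round]; 11 /a/ → [+round]; 12 /i/ → [+round]; 13 /e/ → [+round]; 14 /p/ transparent; 15 /e/ → [+round]; 16 /a/ → [+round]; word edge.
From /u/ at 8 leftward: 7 /e/ → [+round]; 6 /r/ transparent; 5 /r/ transparent; 4 /i/ → [+round]; 3 /e/ → [+round]; 2 /p/ transparent; 1 /o/ is itself a trigger — this domain ends here.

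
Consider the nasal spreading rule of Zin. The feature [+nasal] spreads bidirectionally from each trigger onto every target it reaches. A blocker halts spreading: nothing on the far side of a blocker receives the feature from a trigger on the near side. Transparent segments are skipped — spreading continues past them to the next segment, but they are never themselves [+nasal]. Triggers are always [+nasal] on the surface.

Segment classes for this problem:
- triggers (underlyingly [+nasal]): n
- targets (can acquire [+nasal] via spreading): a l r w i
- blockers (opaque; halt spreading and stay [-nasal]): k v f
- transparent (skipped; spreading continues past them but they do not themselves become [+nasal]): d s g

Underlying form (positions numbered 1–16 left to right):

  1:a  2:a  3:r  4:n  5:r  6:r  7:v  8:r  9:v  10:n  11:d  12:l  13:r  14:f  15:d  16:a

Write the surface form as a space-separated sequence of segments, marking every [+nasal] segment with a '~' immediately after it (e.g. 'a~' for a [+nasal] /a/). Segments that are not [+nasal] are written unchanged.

a~ a~ r~ n~ r~ r~ v r v n~ d l~ r~ f d a

From /n/ at 4 rightward: 5 /r/ → [+nasal]; 6 /r/ → [+nasal]; 7 /v/ blocks.
From /n/ at 4 leftward: 3 /r/ → [+nasal]; 2 /a/ → [+nasal]; 1 /a/ → [+nasal]; word edge.
From /n/ at 10 rightward: 11 /d/ transparent; 12 /l/ → [+nasal]; 13 /r/ → [+nasal]; 14 /f/ blocks.
From /n/ at 10 leftward: 9 /v/ blocks.
Targets with no active source: positions 8 16 stay [-nasal].
[+nasal] positions on the surface: 1 2 3 4 5 6 10 12 13.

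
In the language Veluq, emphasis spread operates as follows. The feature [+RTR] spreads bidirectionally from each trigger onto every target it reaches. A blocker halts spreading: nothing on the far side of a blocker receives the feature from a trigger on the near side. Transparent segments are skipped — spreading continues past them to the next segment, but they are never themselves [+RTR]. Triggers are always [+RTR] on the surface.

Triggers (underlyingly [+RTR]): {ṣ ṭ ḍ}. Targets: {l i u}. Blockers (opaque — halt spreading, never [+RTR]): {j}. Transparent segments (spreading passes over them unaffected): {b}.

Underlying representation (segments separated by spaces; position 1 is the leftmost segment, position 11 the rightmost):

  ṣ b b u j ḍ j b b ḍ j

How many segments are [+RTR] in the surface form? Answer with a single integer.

4

From /ṣ/ at 1 rightward: 2 /b/ transparent; 3 /b/ transparent; 4 /u/ → [+RTR]; 5 /j/ blocks.
From /ṣ/ at 1 leftward: word edge.
From /ḍ/ at 6 rightward: 7 /j/ blocks.
From /ḍ/ at 6 leftward: 5 /j/ blocks.
From /ḍ/ at 10 rightward: 11 /j/ blocks.
From /ḍ/ at 10 leftward: 9 /b/ transparent; 8 /b/ transparent; 7 /j/ blocks.
[+RTR] positions on the surface: 1 4 6 10.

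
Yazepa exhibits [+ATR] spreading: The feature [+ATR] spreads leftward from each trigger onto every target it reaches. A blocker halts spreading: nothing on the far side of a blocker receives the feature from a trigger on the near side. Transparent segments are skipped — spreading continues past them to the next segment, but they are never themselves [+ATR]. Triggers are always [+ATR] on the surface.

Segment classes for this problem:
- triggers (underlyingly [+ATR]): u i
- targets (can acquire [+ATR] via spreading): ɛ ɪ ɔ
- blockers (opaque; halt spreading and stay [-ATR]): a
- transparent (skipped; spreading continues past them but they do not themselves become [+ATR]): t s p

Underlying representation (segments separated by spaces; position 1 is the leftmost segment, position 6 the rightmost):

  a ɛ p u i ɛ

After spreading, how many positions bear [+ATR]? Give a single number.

3

From /u/ at 4 leftward: 3 /p/ transparent; 2 /ɛ/ → [+ATR]; 1 /a/ blocks.
From /i/ at 5 leftward: 4 /u/ is itself a trigger — this domain ends here.
Target with no active source: position 6 stays [-ATR].
[+ATR] positions on the surface: 2 4 5.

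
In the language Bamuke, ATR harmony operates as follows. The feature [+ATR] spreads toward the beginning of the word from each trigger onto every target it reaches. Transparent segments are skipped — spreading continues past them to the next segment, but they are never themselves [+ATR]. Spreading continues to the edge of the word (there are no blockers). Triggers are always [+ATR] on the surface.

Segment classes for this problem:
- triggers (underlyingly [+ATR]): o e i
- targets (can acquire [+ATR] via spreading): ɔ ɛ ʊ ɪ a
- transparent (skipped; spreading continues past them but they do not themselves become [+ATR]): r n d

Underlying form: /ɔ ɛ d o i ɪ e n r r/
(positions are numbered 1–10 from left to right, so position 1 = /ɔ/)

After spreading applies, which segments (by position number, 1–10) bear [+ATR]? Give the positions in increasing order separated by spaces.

1 2 4 5 6 7

From /o/ at 4 leftward: 3 /d/ transparent; 2 /ɛ/ → [+ATR]; 1 /ɔ/ → [+ATR]; word edge.
From /i/ at 5 leftward: 4 /o/ is itself a trigger — this domain ends here.
From /e/ at 7 leftward: 6 /ɪ/ → [+ATR]; 5 /i/ is itself a trigger — this domain ends here.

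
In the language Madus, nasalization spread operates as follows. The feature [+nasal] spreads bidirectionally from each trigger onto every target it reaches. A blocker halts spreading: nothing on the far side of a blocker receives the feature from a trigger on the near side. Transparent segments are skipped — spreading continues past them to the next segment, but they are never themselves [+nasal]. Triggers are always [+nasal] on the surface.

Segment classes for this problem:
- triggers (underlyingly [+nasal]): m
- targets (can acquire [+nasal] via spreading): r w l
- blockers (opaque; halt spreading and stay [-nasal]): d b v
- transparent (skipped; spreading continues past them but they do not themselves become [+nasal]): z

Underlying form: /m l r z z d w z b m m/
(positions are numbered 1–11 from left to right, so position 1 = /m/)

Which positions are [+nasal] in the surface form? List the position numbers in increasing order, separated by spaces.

From /m/ at 1 rightward: 2 /l/ → [+nasal]; 3 /r/ → [+nasal]; 4 /z/ transparent; 5 /z/ transparent; 6 /d/ blocks.
From /m/ at 1 leftward: word edge.
From /m/ at 10 rightward: 11 /m/ is itself a trigger — this domain ends here.
From /m/ at 10 leftward: 9 /b/ blocks.
From /m/ at 11 rightward: word edge.
From /m/ at 11 leftward: 10 /m/ is itself a trigger — this domain ends here.
Target with no active source: position 7 stays [-nasal].

1 2 3 10 11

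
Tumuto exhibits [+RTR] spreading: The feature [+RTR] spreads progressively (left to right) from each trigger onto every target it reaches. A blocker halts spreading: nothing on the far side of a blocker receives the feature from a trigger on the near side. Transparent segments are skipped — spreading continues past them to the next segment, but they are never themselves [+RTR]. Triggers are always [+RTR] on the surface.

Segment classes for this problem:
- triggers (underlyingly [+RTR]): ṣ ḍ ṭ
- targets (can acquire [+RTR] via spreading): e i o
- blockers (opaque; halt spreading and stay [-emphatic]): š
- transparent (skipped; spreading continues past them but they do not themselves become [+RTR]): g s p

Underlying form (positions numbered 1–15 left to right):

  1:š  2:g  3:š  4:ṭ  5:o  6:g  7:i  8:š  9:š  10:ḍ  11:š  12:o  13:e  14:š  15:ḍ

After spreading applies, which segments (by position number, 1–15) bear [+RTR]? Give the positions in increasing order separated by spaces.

From /ṭ/ at 4 rightward: 5 /o/ → [+RTR]; 6 /g/ transparent; 7 /i/ → [+RTR]; 8 /š/ blocks.
From /ḍ/ at 10 rightward: 11 /š/ blocks.
From /ḍ/ at 15 rightward: word edge.
Targets with no active source: positions 12 13 stay [-emphatic].

4 5 7 10 15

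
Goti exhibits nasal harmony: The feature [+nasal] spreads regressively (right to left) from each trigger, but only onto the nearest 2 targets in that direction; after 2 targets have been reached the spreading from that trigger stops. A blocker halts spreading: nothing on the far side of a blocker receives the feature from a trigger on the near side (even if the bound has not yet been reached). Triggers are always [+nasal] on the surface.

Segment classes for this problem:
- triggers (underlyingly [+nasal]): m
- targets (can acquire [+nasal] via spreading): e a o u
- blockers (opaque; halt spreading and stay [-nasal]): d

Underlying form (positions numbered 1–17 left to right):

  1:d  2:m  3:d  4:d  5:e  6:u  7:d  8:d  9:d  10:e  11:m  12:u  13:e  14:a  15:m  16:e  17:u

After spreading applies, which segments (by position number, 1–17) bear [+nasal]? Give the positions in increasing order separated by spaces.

2 10 11 13 14 15

From /m/ at 2 leftward: 1 /d/ blocks.
From /m/ at 11 leftward: 10 /e/ → [+nasal]; 9 /d/ blocks.
From /m/ at 15 leftward: 14 /a/ → [+nasal]; 13 /e/ → [+nasal]; bound reached.
Targets with no active source: positions 5 6 12 16 17 stay [-nasal].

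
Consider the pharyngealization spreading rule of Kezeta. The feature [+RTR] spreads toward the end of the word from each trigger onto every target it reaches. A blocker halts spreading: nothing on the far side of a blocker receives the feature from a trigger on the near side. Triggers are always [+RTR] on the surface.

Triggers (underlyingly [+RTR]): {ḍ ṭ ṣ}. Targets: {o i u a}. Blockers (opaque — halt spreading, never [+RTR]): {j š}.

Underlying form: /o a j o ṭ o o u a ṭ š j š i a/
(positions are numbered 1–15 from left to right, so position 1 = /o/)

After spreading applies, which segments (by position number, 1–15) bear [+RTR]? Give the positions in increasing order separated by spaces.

From /ṭ/ at 5 rightward: 6 /o/ → [+RTR]; 7 /o/ → [+RTR]; 8 /u/ → [+RTR]; 9 /a/ → [+RTR]; 10 /ṭ/ is itself a trigger — this domain ends here.
From /ṭ/ at 10 rightward: 11 /š/ blocks.
Targets with no active source: positions 1 2 4 14 15 stay [-emphatic].

5 6 7 8 9 10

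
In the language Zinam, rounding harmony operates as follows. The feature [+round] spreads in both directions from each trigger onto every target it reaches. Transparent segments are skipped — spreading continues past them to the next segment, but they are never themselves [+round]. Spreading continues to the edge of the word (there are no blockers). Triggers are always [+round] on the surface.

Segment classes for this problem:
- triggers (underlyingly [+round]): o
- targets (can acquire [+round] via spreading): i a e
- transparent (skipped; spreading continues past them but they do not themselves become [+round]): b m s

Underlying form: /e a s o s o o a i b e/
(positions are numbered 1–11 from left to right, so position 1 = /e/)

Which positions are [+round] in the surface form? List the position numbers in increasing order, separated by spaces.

1 2 4 6 7 8 9 11

From /o/ at 4 rightward: 5 /s/ transparent; 6 /o/ is itself a trigger — this domain ends here.
From /o/ at 4 leftward: 3 /s/ transparent; 2 /a/ → [+round]; 1 /e/ → [+round]; word edge.
From /o/ at 6 rightward: 7 /o/ is itself a trigger — this domain ends here.
From /o/ at 6 leftward: 5 /s/ transparent; 4 /o/ is itself a trigger — this domain ends here.
From /o/ at 7 rightward: 8 /a/ → [+round]; 9 /i/ → [+round]; 10 /b/ transparent; 11 /e/ → [+round]; word edge.
From /o/ at 7 leftward: 6 /o/ is itself a trigger — this domain ends here.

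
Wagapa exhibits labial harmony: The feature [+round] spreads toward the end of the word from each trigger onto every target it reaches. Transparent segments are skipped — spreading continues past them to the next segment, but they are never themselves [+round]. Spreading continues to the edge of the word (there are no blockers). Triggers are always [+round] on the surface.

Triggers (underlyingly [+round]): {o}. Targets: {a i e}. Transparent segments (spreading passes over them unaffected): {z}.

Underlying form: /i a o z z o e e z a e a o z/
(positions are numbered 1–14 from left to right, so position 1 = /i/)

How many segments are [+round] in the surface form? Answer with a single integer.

8

From /o/ at 3 rightward: 4 /z/ transparent; 5 /z/ transparent; 6 /o/ is itself a trigger — this domain ends here.
From /o/ at 6 rightward: 7 /e/ → [+round]; 8 /e/ → [+round]; 9 /z/ transparent; 10 /a/ → [+round]; 11 /e/ → [+round]; 12 /a/ → [+round]; 13 /o/ is itself a trigger — this domain ends here.
From /o/ at 13 rightward: 14 /z/ transparent; word edge.
Targets with no active source: positions 1 2 stay [-round].
[+round] positions on the surface: 3 6 7 8 10 11 12 13.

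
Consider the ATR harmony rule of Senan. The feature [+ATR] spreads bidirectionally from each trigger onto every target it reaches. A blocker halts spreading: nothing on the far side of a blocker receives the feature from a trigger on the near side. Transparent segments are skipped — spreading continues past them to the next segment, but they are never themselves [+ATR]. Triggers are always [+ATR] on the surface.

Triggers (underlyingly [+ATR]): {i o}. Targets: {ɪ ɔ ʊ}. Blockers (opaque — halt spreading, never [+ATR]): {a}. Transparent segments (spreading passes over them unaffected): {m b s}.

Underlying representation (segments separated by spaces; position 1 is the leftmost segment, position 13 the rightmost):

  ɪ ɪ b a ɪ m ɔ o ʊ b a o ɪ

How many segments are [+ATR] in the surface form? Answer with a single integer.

From /o/ at 8 rightward: 9 /ʊ/ → [+ATR]; 10 /b/ transparent; 11 /a/ blocks.
From /o/ at 8 leftward: 7 /ɔ/ → [+ATR]; 6 /m/ transparent; 5 /ɪ/ → [+ATR]; 4 /a/ blocks.
From /o/ at 12 rightward: 13 /ɪ/ → [+ATR]; word edge.
From /o/ at 12 leftward: 11 /a/ blocks.
Targets with no active source: positions 1 2 stay [-ATR].
[+ATR] positions on the surface: 5 7 8 9 12 13.

6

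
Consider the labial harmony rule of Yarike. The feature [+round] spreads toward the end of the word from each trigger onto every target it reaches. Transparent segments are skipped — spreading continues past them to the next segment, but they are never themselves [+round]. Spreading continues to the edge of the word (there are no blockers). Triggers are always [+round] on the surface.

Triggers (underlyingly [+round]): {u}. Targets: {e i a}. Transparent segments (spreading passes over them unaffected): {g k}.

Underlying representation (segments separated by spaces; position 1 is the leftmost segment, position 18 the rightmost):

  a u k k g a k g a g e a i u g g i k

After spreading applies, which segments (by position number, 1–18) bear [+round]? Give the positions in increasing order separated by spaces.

2 6 9 11 12 13 14 17

From /u/ at 2 rightward: 3 /k/ transparent; 4 /k/ transparent; 5 /g/ transparent; 6 /a/ → [+round]; 7 /k/ transparent; 8 /g/ transparent; 9 /a/ → [+round]; 10 /g/ transparent; 11 /e/ → [+round]; 12 /a/ → [+round]; 13 /i/ → [+round]; 14 /u/ is itself a trigger — this domain ends here.
From /u/ at 14 rightward: 15 /g/ transparent; 16 /g/ transparent; 17 /i/ → [+round]; 18 /k/ transparent; word edge.
Target with no active source: position 1 stays [-round].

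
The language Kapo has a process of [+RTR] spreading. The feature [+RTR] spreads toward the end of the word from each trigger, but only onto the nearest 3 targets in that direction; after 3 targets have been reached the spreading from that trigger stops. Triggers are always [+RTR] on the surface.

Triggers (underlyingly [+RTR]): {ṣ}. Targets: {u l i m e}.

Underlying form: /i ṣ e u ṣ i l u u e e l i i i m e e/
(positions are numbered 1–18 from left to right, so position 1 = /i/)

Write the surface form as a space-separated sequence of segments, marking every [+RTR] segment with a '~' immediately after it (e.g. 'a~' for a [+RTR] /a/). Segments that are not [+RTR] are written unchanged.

From /ṣ/ at 2 rightward: 3 /e/ → [+RTR]; 4 /u/ → [+RTR]; 5 /ṣ/ is itself a trigger — this domain ends here.
From /ṣ/ at 5 rightward: 6 /i/ → [+RTR]; 7 /l/ → [+RTR]; 8 /u/ → [+RTR]; bound reached.
Targets with no active source: positions 1 9 10 11 12 13 14 15 16 17 18 stay [-emphatic].
[+RTR] positions on the surface: 2 3 4 5 6 7 8.

i ṣ~ e~ u~ ṣ~ i~ l~ u~ u e e l i i i m e e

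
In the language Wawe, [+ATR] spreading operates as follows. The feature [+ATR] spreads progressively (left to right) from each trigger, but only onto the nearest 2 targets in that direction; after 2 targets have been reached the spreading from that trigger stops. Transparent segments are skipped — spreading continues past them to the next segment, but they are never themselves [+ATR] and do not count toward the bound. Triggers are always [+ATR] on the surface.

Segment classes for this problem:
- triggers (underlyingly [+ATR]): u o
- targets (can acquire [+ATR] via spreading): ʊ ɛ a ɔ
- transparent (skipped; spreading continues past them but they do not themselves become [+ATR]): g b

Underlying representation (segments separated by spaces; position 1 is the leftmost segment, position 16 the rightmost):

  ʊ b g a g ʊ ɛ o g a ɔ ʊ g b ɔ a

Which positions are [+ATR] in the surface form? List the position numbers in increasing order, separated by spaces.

8 10 11

From /o/ at 8 rightward: 9 /g/ transparent; 10 /a/ → [+ATR]; 11 /ɔ/ → [+ATR]; bound reached.
Targets with no active source: positions 1 4 6 7 12 15 16 stay [-ATR].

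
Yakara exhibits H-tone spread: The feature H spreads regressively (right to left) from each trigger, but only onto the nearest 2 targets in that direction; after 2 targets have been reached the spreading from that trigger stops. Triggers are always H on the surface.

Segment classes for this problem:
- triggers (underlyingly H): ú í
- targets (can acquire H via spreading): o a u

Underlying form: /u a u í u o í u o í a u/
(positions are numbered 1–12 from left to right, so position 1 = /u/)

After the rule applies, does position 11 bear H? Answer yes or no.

no

From /í/ at 4 leftward: 3 /u/ → H; 2 /a/ → H; bound reached.
From /í/ at 7 leftward: 6 /o/ → H; 5 /u/ → H; bound reached.
From /í/ at 10 leftward: 9 /o/ → H; 8 /u/ → H; bound reached.
Targets with no active source: positions 1 11 12 stay [-high tone].
H positions on the surface: 2 3 4 5 6 7 8 9 10.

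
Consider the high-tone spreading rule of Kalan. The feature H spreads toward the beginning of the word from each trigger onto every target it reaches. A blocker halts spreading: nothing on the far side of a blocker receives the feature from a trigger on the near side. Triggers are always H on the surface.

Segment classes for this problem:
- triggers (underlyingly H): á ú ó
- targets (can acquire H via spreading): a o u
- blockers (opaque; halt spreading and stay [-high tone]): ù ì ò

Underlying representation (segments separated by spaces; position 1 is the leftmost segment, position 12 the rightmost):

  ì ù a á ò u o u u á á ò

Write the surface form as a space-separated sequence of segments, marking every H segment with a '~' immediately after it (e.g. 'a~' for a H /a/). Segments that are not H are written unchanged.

ì ù a~ á~ ò u~ o~ u~ u~ á~ á~ ò

From /á/ at 4 leftward: 3 /a/ → H; 2 /ù/ blocks.
From /á/ at 10 leftward: 9 /u/ → H; 8 /u/ → H; 7 /o/ → H; 6 /u/ → H; 5 /ò/ blocks.
From /á/ at 11 leftward: 10 /á/ is itself a trigger — this domain ends here.
H positions on the surface: 3 4 6 7 8 9 10 11.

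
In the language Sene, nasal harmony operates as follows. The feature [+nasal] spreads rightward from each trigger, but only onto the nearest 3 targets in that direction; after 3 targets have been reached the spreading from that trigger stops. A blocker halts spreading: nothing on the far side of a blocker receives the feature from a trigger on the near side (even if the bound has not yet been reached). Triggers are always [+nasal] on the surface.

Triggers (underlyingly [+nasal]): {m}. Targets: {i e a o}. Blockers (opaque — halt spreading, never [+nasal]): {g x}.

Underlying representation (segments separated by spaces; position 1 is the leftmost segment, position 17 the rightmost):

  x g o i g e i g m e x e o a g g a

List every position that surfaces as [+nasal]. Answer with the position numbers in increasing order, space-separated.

9 10

From /m/ at 9 rightward: 10 /e/ → [+nasal]; 11 /x/ blocks.
Targets with no active source: positions 3 4 6 7 12 13 14 17 stay [-nasal].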